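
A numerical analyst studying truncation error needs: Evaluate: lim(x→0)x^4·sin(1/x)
Squeeze theorem: -|x^4| ≤ x^4·sin(1/x) ≤ |x^4|
Since x^4 → 0 as x → 0, by squeeze theorem the limit is 0

Answer: 0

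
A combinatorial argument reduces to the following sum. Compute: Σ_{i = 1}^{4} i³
Using formula: Σ i^3=[n(n + 1)/2]²=[4·5/2]²=100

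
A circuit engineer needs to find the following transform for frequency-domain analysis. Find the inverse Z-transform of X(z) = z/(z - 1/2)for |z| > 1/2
Standard pair: z/(z-a) <-> a^n*u[n] for causal signals
With a=1/2: x[n]=(1/2)^n*u[n]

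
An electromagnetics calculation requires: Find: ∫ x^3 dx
Using power rule: ∫ x^3 dx=1/4 x^4 + C=(1/4)x^4 + C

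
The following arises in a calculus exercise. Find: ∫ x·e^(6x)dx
Integration by parts: u = x, dv = e^(6x) dx
du = dx, v = e^(6x)/6
= x·e^(6x)/6 - ∫ e^(6x)/6 dx
= x·e^(6x)/6 - e^(6x)/36 + C

Answer: e^(6x)(x/6 - 1/36) + C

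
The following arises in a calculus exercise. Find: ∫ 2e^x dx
Since d/dx[e^x] = +e^x, we get 2e^x+C

Answer: 2e^x+C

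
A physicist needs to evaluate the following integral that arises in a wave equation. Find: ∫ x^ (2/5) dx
Power rule: ∫ x^(2/5) dx = x^(7/5)/(7/5) + C

Answer: (5/7)·x^(7/5) + C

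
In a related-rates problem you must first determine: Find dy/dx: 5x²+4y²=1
Differentiate: 10x+8y·(dy/dx) = 0
dy/dx = -10x/(8y) = -(5/4)·(x/y)

Answer: dy/dx = -(5/4)·(x/y)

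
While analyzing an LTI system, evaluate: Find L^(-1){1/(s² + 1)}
L^(-1){w/(s²+w²)} = sin(wt)
Here w = 1

Answer: sin(t)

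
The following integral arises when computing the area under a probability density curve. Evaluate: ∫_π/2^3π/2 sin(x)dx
Antiderivative: -cos(x)
Evaluate at bounds: [-cos(1·3π/2)/1] - [-cos(1·π/2)/1]
=(-(0)+(0))/1=0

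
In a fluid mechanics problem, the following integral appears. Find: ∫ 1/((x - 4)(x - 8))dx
Partial fractions: 1/((x-4)(x-8))=A/(x-4) + B/(x-8)
A=-1/4, B=1/4
∫ [-1/4· 1/(x-4) + 1/4· 1/(x-8)] dx
=(1/4)[ln|x-8| - ln|x-4|] + C

Answer: (1/4)·ln|(x-8)/(x-4)| + C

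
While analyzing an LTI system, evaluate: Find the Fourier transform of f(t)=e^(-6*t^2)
The Fourier transform of a Gaussian e^(-a*t^2) is sqrt(pi/a)*e^(-omega^2/(4a)).
With a = 6: F(omega) = sqrt(pi/6)*e^(-omega^2/24)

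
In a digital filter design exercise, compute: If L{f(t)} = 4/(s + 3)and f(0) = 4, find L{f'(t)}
L{f'(t)} = s·F(s) - f(0) = 4s/(s + 3) - 4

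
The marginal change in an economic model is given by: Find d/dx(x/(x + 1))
Quotient rule: (f/g)' = (f'g - fg')/g²
f = x, f' = 1
g = x + 1, g' = 1

Answer: (1·(x + 1) - x)/(x + 1)²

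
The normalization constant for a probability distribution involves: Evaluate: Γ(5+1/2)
Γ(n+1/2) = (2n)!√π/(4^n·n!)
= 3628800√π/(1024·120) = (945/32)·√π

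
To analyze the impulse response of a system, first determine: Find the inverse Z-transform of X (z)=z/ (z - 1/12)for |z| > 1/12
Standard pair: z/(z-a) <-> a^n * u[n] for causal signals
With a = 1/12: x[n] = (1/12)^n * u[n]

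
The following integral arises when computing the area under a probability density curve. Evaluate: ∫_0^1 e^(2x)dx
Antiderivative: (1/2)e^(2x)
Evaluate: (1/2)(e^2 - 1)

Answer: (e^2 - 1)/2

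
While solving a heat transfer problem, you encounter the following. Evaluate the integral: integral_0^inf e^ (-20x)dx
integral_0^inf e^(-20x) dx=[-1/20*e^(-20x)]_0^inf
=0 - (-1/20)=1/20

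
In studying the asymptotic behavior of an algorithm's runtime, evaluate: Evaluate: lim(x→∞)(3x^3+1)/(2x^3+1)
Divide numerator and denominator by x^3:
lim (3+1/x^3)/(2+1/x^3) = 3/2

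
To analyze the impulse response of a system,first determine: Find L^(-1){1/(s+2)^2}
L^(-1){1/(s-a)^n} = t^(n-1)·e^(at)/(n-1)!
Here a = -2, n = 2: t^1·e^(-2t)/1

Answer: t·e^(-2t)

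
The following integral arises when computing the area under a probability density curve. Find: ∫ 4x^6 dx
Using power rule: ∫ 4x^6 dx=4/7 x^7 + C=(4/7)x^7 + C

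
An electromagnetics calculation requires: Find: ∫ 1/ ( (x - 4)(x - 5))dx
Partial fractions: 1/((x-4)(x-5))=A/(x-4)+B/(x-5)
A=-1, B=1
∫ [-1· 1/(x-4)+1· 1/(x-5)] dx
=(1)[ln|x-5| - ln|x-4|]+C

Answer: ln|(x-5)/(x-4)|+C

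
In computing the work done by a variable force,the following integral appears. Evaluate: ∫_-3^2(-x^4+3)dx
Step 1: Find antiderivative F(x) = (-1/5)x^5+3x
Step 2: F(2) - F(-3) = -2/5 - (198/5) = -40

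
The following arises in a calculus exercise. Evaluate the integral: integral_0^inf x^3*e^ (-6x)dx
This is a Gamma integral. Substitute u = 6x (du = 6 dx):
integral_0^inf x^3 * e^(-6x) dx = (1/6^4) integral_0^inf u^3 * e^(-u) du
= Gamma(4)/6^4 = 3!/6^4 = 6/1296

Answer: 1/216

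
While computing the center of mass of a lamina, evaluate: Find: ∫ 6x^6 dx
Using power rule: ∫ 6x^6 dx = 6/7 x^7+C = (6/7)x^7+C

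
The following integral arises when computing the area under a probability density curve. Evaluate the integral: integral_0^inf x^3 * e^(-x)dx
This is a Gamma integral. Substitute u = 1x:
integral_0^inf x^3 * e^(-x) dx = (1/1^4) integral_0^inf u^3 * e^(-u) du
= Gamma(4)/1^4 = 3!/1^4 = 6/1

Answer: 6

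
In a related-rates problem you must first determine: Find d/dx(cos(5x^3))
Chain rule: d/dx[cos(u)]=-sin(u)·u' where u=5x^3
u'=15x^2

Answer: -15x^2·sin(5x^3)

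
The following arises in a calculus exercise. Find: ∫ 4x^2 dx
Using power rule: ∫ 4x^2 dx = 4/3 x^3+C = (4/3)x^3+C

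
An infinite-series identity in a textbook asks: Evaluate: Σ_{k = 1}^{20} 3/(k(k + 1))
Partial fractions: 3/(k(k+1))=3/k - 3/(k+1)
Telescoping sum: 3(1-1/21)=3·20/21

Answer: 20/7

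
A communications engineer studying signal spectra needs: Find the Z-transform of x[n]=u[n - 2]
Using the time-shift property: Z{u[n-2]}=z^(-2) * z/(z-1)
=z^(-1)/(z-1)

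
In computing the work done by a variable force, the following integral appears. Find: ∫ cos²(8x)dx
Using identity cos²(u)=(1 + cos(2u))/2:
∫ (1 + cos(16x))/2 dx=x/2 + sin(16x)/32 + C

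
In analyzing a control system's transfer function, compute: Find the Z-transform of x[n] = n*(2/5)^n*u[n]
Using the property Z{n*a^n*u[n]} = az/(z-a)^2
With a = 2/5: X(z) = (2/5)z/(z - 2/5)^2, |z| > 2/5

Answer: (2/5)z/(z - 2/5)^2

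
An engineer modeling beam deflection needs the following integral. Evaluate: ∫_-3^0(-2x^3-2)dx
Step 1: Find antiderivative F(x) = (-1/2)x^4 - 2x
Step 2: F(0) - F(-3) = 0 - (-69/2) = 69/2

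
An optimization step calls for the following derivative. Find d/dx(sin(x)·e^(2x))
Product rule: (fg)' = f'g + fg'
f = sin(x), f' = cos(x)
g = e^(2x), g' = 2·e^(2x)

Answer: cos(x)·e^(2x) + 2·sin(x)·e^(2x)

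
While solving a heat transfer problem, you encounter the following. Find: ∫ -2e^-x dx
Since d/dx[e^-x] = - e^-x, we get 2e^-x + C

Answer: 2e^-x + C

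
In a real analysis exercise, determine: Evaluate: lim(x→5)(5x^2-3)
Polynomial is continuous, so substitute x=5:
5·5^2 - 3=122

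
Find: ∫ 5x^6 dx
Using power rule: ∫ 5x^6 dx = 5/7 x^7 + C = (5/7)x^7 + C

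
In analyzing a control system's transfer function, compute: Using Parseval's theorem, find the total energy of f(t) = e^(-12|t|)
Parseval's theorem: E = integral |f(t)|^2 dt = (1/2pi) integral |F(omega)|^2 domega
E = integral_{-inf}^{inf} e^(-24|t|) dt = 2 * integral_0^inf e^(-24t) dt = 2/(2 * 12) = 1/12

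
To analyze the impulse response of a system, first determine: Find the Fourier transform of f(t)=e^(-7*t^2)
The Fourier transform of a Gaussian e^(-a*t^2) is sqrt(pi/a)*e^(-omega^2/(4a)).
With a=7: F(omega)=sqrt(pi/7)*e^(-omega^2/28)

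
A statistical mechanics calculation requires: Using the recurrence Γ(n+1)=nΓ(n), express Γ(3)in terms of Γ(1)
Γ(3) = 2Γ(2) = 2·1Γ(1) = ... = 2!·Γ(1) = 2·Γ(1)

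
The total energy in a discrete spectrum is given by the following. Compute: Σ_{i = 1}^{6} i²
Using formula: Σ i^2 = n(n+1)(2n+1)/6 = 6·7·13/6 = 91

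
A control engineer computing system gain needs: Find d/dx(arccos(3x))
d/dx[arccos(u)] = -u'/√(1-u²), u = 3x, u' = 3

Answer: -3/√(1-9x²)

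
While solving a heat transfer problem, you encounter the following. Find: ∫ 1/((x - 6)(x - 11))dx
Partial fractions: 1/((x-6)(x-11))=A/(x-6) + B/(x-11)
A=-1/5, B=1/5
∫ [-1/5· 1/(x-6) + 1/5· 1/(x-11)] dx
=(1/5)[ln|x-11| - ln|x-6|] + C

Answer: (1/5)·ln|(x-11)/(x-6)| + C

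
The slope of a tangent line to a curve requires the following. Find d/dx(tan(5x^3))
Chain rule: d/dx[tan(u)] = sec²(u)·u' where u = 5x^3
u' = 15x^2

Answer: 15x^2·sec²(5x^3)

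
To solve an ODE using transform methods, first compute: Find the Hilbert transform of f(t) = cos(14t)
The Hilbert transform shifts each frequency component by -pi/2.
H{cos(wt)}=sin(wt)
With w=14: H{cos(14t)}=sin(14t)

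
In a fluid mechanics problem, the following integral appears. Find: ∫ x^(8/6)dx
Power rule: ∫ x^(4/3) dx=x^(7/3)/(7/3)+C

Answer: (3/7)·x^(7/3)+C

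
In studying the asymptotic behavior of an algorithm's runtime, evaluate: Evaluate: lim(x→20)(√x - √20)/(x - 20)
Multiply by conjugate (√x+√20)/(√x+√20):
= (x - 20)/((x - 20)(√x+√20)) = 1/(√x+√20)
As x → 20: 1/(2√20)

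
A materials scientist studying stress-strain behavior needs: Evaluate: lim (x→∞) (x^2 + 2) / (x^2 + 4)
Divide numerator and denominator by x^2:
lim (1+2/x^2)/(1+4/x^2)=1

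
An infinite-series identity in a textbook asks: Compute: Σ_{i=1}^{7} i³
Using formula: Σ i^3=[n(n + 1)/2]²=[7·8/2]²=784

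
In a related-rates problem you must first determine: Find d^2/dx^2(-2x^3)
Apply power rule 2 times:
d^1: -6x^2
d^2: -12x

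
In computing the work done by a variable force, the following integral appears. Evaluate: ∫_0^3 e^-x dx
Antiderivative: -e^-x
Evaluate: -(e^-3 - 1)

Answer: (e^-3 - 1)/(-1)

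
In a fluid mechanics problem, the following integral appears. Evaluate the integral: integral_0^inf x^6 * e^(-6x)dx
This is a Gamma integral. Substitute u=6x (du=6 dx):
integral_0^inf x^6 * e^(-6x) dx=(1/6^7) integral_0^inf u^6 * e^(-u) du
=Gamma(7)/6^7=6!/6^7=720/279936

Answer: 5/1944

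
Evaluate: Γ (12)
Γ(n) = (n-1)! for positive integers
Γ(12) = 11! = 39916800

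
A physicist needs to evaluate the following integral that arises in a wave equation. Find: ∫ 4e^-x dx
Since d/dx[e^-x] = - e^-x, we get -4e^-x + C

Answer: -4e^-x + C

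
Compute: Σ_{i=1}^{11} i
Using formula: Σ i^1 = n(n + 1)/2 = 11·12/2 = 66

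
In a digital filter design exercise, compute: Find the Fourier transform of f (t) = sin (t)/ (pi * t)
sin(W * t)/(pi * t)=(W/pi) * sinc(W * t/pi) is the impulse response of the ideal low-pass filter with cutoff W (here W=1).
Its Fourier transform is a rectangular function:
F(omega)=1 for |omega| < 1, 0 otherwise

Answer: rect(omega/2) [i.e., 1 for |omega| < 1, 0 otherwise]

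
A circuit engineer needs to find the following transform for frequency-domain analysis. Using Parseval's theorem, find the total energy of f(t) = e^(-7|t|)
Parseval's theorem: E = integral |f(t)|^2 dt = (1/2pi) integral |F(omega)|^2 domega
E = integral_{-inf}^{inf} e^(-14|t|) dt = 2*integral_0^inf e^(-14t) dt = 2/(2*7) = 1/7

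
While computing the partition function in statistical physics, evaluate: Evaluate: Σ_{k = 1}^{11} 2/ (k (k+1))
Partial fractions: 2/(k(k + 1)) = 2/k - 2/(k + 1)
Telescoping sum: 2(1 - 1/12) = 2·11/12

Answer: 11/6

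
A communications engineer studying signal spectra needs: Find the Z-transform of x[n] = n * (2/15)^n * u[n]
Using the property Z{n * a^n * u[n]}=az/(z-a)^2
With a=2/15: X(z)=(2/15)z/(z - 2/15)^2, |z| > 2/15

Answer: (2/15)z/(z - 2/15)^2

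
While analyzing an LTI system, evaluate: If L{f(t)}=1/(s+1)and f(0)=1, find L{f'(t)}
L{f'(t)}=s·F(s) - f(0)=s/(s + 1) - 1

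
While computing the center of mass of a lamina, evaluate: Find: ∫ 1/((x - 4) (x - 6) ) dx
Partial fractions: 1/((x-4)(x-6))=A/(x-4) + B/(x-6)
A=-1/2, B=1/2
∫ [-1/2· 1/(x-4) + 1/2· 1/(x-6)] dx
=(1/2)[ln|x-6| - ln|x-4|] + C

Answer: (1/2)·ln|(x-6)/(x-4)| + C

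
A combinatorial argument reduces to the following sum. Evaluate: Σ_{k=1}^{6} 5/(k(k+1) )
Partial fractions: 5/(k(k + 1))=5/k - 5/(k + 1)
Telescoping sum: 5(1 - 1/7)=5·6/7

Answer: 30/7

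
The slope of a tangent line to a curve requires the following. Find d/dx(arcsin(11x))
d/dx[arcsin(u)] = u'/√(1-u²), u = 11x, u' = 11

Answer: 11/√(1 - 121x²)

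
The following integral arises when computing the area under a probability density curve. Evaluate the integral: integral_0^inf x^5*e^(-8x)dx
This is a Gamma integral. Substitute u = 8x (du = 8 dx):
integral_0^inf x^5*e^(-8x) dx = (1/8^6) integral_0^inf u^5*e^(-u) du
= Gamma(6)/8^6 = 5!/8^6 = 120/262144

Answer: 15/32768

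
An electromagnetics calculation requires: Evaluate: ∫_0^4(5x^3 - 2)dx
Step 1: Find antiderivative F(x) = (5/4)x^4-2x
Step 2: F(4) - F(0) = 312 - (0) = 312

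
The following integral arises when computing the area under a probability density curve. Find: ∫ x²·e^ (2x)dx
Integration by parts twice:
First: u=x², dv=e^(2x) dx => x²e^(2x)/2 - (2/2)∫ xe^(2x) dx
Second (∫ xe^(2x) dx): xe^(2x)/2 - e^(2x)/4
Combining: e^(2x)(x²/2-2x/4+2/8)+C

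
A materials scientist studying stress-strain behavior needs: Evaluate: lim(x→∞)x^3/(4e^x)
Apply L'Hôpital 3 times (∞/∞ each time):
Eventually get 3!/(4e^x) → 0

Answer: 0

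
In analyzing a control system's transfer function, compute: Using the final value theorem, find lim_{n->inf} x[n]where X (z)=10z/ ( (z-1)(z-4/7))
Final value theorem: lim x[n]=lim_{z->1} (z-1)*X(z)
(z-1)*X(z)=10z/(z-4/7)
As z->1: 10/(1-4/7)=10/(3/7)=70/3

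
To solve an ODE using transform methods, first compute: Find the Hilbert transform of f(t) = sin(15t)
The Hilbert transform shifts each frequency component by -pi/2.
H{sin(wt)} = -cos(wt)
With w = 15: H{sin(15t)} = -cos(15t)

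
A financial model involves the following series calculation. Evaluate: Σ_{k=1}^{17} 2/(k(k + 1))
Partial fractions: 2/(k(k+1)) = 2/k - 2/(k+1)
Telescoping sum: 2(1-1/18) = 2·17/18

Answer: 17/9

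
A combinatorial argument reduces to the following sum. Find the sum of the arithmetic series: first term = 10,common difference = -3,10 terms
Last term: a_n=10+(10-1)·-3=-17
Sum=n(a_1+a_n)/2=10(10+(-17))/2=-35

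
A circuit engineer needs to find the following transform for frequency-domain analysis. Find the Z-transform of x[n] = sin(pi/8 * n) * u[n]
Z{sin(w0 * n) * u[n]}=z * sin(w0)/(z^2-2z * cos(w0)+1)
With w0=pi/8: X(z)=z * sin(pi/8)/(z^2-2z * cos(pi/8)+1)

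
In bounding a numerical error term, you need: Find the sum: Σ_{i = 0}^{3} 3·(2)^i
Geometric series: S = a(1 - r^n)/(1 - r)
a = 3, r = 2, n = 4
S = 3(1 - 16)/-1 = 45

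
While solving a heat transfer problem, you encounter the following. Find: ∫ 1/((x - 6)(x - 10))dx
Partial fractions: 1/((x-6)(x-10)) = A/(x-6) + B/(x-10)
A = -1/4, B = 1/4
∫ [-1/4· 1/(x-6) + 1/4· 1/(x-10)] dx
= (1/4)[ln|x-10| - ln|x-6|] + C

Answer: (1/4)·ln|(x-10)/(x-6)| + C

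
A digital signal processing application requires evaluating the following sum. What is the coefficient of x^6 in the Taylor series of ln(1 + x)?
ln(1+x)=Σ (-1)^(n+1) x^n/n
Coefficient of x^6=(-1)^7/6=-1/6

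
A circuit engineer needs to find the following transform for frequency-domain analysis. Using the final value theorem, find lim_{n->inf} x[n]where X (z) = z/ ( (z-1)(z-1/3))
Final value theorem: lim x[n] = lim_{z->1} (z-1)*X(z)
(z-1)*X(z) = z/(z-1/3)
As z->1: 1/(1 - 1/3) = 1/(2/3) = 3/2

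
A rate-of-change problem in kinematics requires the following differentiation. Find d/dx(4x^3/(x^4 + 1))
Quotient rule: (f/g)'=(f'g - fg')/g²
f=4x^3, f'=12x^2
g=x^4+1, g'=4x^3

Answer: (12x^2·(x^4+1)-16x^6)/(x^4+1)²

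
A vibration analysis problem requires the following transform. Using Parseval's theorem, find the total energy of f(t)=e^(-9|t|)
Parseval's theorem: E=integral |f(t)|^2 dt=(1/2pi) integral |F(omega)|^2 domega
E=integral_{-inf}^{inf} e^(-18|t|) dt=2*integral_0^inf e^(-18t) dt=2/(2*9)=1/9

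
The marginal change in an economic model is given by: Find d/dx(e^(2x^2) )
Chain rule: d/dx[e^u] = e^u · u' where u = 2x^2
u' = 4x

Answer: 4x·e^(2x^2)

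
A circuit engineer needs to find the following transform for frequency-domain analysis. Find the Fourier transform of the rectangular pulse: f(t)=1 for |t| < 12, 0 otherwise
F(omega)=integral from -12 to 12 of e^(-j * omega * t) dt
=2 * sin(12 * omega)/omega=24 * sinc(12 * omega/pi)

Answer: 2 * sin(12 * omega)/omega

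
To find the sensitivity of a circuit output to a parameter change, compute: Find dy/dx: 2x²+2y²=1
Differentiate: 4x+4y·(dy/dx)=0
dy/dx=-4x/(4y)=-1·(x/y)

Answer: dy/dx=-1·(x/y)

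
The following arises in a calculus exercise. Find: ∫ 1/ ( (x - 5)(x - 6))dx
Partial fractions: 1/((x-5)(x-6))=A/(x-5)+B/(x-6)
A=-1, B=1
∫ [-1· 1/(x-5)+1· 1/(x-6)] dx
=(1)[ln|x-6| - ln|x-5|]+C

Answer: ln|(x-6)/(x-5)|+C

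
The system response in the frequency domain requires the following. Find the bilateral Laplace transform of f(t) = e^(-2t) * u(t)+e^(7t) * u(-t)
For e^(-2t) * u(t): L=1/(s+2), Re(s) > -2
For e^(7t) * u(-t): L=-1/(s-7), Re(s) < 7
Combined: F(s)=1/(s+2)-1/(s-7), -2 < Re(s) < 7

Answer: 1/(s+2)-1/(s-7), ROC: -2 < Re(s) < 7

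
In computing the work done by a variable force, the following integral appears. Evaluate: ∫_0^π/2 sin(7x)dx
Antiderivative: -cos(7x)/7
Evaluate at bounds: [-cos(7·π/2)/7] - [-cos(7·0)/7]
=(-(0)+(1))/7=1/7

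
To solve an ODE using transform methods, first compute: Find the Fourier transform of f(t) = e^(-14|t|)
Using the standard pair: F{e^(-a|t|)}=2a/(a^2 + omega^2)
With a=14: F(omega)=28/(196 + omega^2)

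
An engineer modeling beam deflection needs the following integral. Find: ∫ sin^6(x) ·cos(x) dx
Let u=sin(x), du=cos(x) dx
∫ u^6 du=u^7/7+C

Answer: sin^7(x)/7+C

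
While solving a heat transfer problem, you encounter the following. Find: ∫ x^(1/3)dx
Power rule: ∫ x^(1/3) dx = x^(4/3)/(4/3)+C

Answer: (3/4)·x^(4/3)+C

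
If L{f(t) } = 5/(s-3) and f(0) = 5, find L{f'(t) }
L{f'(t)} = s·F(s) - f(0) = 5s/(s-3)-5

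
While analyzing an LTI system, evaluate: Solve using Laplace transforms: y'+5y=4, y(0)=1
Take L of both sides: sY(s) - 1 + 5Y(s) = 4/s
Y(s)(s + 5) = 4/s + 1
Y(s) = 4/(s(s + 5)) + 1/(s + 5)
Partial fractions: 4/(s(s + 5)) = (4/5)/s - (4/5)/(s + 5)
So Y(s) = (4/5)/s + (1/5)/(s + 5)
Inverse transform (L^(-1){1/s} = 1, L^(-1){1/(s + 5)} = e^(-5t)):

Answer: y(t) = 4/5 + (1/5)·e^(-5t)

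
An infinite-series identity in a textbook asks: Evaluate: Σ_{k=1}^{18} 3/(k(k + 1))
Partial fractions: 3/(k(k + 1))=3/k - 3/(k + 1)
Telescoping sum: 3(1 - 1/19)=3·18/19

Answer: 54/19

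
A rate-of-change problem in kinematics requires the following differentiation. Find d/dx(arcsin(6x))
d/dx[arcsin(u)] = u'/√(1-u²), u = 6x, u' = 6

Answer: 6/√(1 - 36x²)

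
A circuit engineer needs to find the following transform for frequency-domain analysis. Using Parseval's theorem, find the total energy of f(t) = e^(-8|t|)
Parseval's theorem: E=integral |f(t)|^2 dt=(1/2pi) integral |F(omega)|^2 domega
E=integral_{-inf}^{inf} e^(-16|t|) dt=2*integral_0^inf e^(-16t) dt=2/(2*8)=1/8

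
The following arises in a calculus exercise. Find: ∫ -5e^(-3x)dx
Since d/dx[e^(-3x)]=-3e^(-3x), we get 5/3 e^(-3x) + C

Answer: (5/3)e^(-3x) + C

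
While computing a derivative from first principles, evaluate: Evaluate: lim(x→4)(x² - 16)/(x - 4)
Factor: (x² - 16)=(x-4)(x + 4)
Cancel (x-4): lim(x→4) (x + 4)=8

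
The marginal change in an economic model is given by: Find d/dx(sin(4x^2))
Chain rule: d/dx[sin(u)]=cos(u)·u' where u=4x^2
u'=8x

Answer: 8x·cos(4x^2)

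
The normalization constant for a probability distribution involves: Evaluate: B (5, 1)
B(x,y) = Γ(x)Γ(y)/Γ(x+y) = (x-1)!(y-1)!/(x+y-1)!
B(5,1) = 4!·0!/5! = 1/5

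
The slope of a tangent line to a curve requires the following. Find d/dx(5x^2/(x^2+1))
Quotient rule: (f/g)' = (f'g - fg')/g²
f = 5x^2, f' = 10x
g = x^2 + 1, g' = 2x

Answer: (10x·(x^2 + 1) - 10x^3)/(x^2 + 1)²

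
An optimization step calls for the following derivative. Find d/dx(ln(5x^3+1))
Chain rule: d/dx[ln(u)] = u'/u where u = 5x^3 + 1
u' = 15x^2

Answer: (15x^2)/(5x^3 + 1)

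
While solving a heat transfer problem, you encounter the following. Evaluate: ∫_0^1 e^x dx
Antiderivative: e^x
Evaluate: (e^1 - 1)

Answer: e^1 - 1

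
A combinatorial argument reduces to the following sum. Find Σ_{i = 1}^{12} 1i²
= 1·n(n+1)(2n+1)/6 = 1·12·13·25/6 = 650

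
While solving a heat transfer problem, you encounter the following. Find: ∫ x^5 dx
Using power rule: ∫ x^5 dx = 1/6 x^6 + C = (1/6)x^6 + C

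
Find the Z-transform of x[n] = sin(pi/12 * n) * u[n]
Z{sin(w0*n)*u[n]}=z*sin(w0)/(z^2-2z*cos(w0)+1)
With w0=pi/12: X(z)=z*sin(pi/12)/(z^2-2z*cos(pi/12)+1)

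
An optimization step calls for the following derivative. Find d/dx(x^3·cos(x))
Product rule: (fg)'=f'g+fg'
f=x^3, f'=3x^2
g=cos(x), g'=-sin(x)

Answer: 3x^2·cos(x) - x^3·sin(x)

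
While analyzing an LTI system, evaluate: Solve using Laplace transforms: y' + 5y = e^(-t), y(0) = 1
Take L: sY - 1 + 5Y = 1/(s + 1)
Y(s + 5) = 1/(s + 1) + 1
Y = 1/((s + 1)(s + 5)) + 1/(s + 5)
Partial fractions: 1/((s + 1)(s + 5)) = (1/4)/(s + 1) - (1/4)/(s + 5)
So Y = (1/4)/(s + 1) + (3/4)/(s + 5)
Inverse Laplace transform (L^(-1){1/(s + 1)} = e^(-t), L^(-1){1/(s + 5)} = e^(-5t)):

Answer: y(t) = (1/4)·e^(-t) + (3/4)·e^(-5t)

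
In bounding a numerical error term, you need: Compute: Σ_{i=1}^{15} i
Using formula: Σ i^1 = n(n+1)/2 = 15·16/2 = 120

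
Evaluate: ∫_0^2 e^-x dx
Antiderivative: -e^-x
Evaluate: -(e^-2-1)

Answer: (e^-2-1)/(-1)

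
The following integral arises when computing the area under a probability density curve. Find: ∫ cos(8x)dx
Using substitution u=8x: ∫ cos(u) du/8=sin(u)/8+C

Answer: (1/8)sin(8x)+C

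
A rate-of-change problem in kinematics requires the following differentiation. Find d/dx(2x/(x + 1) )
Quotient rule: (f/g)'=(f'g - fg')/g²
f=2x, f'=2
g=x + 1, g'=1

Answer: (2·(x + 1) - 2x)/(x + 1)²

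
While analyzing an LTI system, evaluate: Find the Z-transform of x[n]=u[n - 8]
Using the time-shift property: Z{u[n-8]} = z^(-8) * z/(z-1)
= z^(-7)/(z-1)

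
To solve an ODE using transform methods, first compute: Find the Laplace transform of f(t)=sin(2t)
L{sin(wt)} = w/(s² + w²)
L{sin(2t)} = 2/(s² + 4)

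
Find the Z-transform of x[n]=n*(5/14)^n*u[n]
Using the property Z{n*a^n*u[n]}=az/(z-a)^2
With a=5/14: X(z)=(5/14)z/(z - 5/14)^2, |z| > 5/14

Answer: (5/14)z/(z - 5/14)^2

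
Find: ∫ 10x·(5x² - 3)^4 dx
Let u = 5x² - 3, du = 10x dx
∫ u^4 du = u^5/5+C

Answer: (5x² - 3)^5/5+C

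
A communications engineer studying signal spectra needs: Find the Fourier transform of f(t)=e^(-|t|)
Using the standard pair: F{e^(-a|t|)}=2a/(a^2+omega^2)
With a=1: F(omega)=2/(1+omega^2)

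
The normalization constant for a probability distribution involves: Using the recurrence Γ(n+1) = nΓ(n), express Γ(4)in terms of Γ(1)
Γ(4)=3Γ(3)=3·2Γ(2)=...=3!·Γ(1)=6·Γ(1)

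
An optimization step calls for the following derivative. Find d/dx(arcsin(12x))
d/dx[arcsin(u)] = u'/√(1-u²), u = 12x, u' = 12

Answer: 12/√(1 - 144x²)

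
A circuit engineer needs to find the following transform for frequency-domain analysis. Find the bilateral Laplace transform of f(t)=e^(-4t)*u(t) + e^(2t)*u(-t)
For e^(-4t) * u(t): L=1/(s + 4), Re(s) > -4
For e^(2t) * u(-t): L=-1/(s-2), Re(s) < 2
Combined: F(s)=1/(s + 4) - 1/(s-2), -4 < Re(s) < 2

Answer: 1/(s + 4) - 1/(s-2), ROC: -4 < Re(s) < 2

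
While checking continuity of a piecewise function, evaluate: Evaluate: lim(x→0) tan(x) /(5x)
tan(u) ≈ u for small u:
tan(x)/(5x) ≈ x/(5x) = 1/5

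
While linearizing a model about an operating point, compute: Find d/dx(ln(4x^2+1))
Chain rule: d/dx[ln(u)]=u'/u where u=4x^2 + 1
u'=8x

Answer: (8x)/(4x^2 + 1)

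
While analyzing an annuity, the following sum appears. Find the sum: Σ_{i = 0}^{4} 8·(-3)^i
Geometric series: S=a(1 - r^n)/(1 - r)
a=8, r=-3, n=5
S=8(1 + 243)/4=488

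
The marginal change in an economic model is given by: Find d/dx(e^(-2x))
Chain rule: d/dx[e^u]=e^u · u' where u=-2x
u'=-2

Answer: -2·e^(-2x)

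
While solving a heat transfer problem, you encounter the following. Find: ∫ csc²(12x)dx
Since d/dx[-cot(12x)] = 12csc²(12x), integral = -cot(12x)/12 + C

Answer: (-1/12)cot(12x) + C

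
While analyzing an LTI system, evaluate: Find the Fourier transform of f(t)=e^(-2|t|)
Using the standard pair: F{e^(-a|t|)}=2a/(a^2 + omega^2)
With a=2: F(omega)=4/(4 + omega^2)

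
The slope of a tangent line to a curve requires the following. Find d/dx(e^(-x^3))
Chain rule: d/dx[e^u] = e^u · u' where u = -x^3
u' = -3x^2

Answer: -3x^2·e^(-x^3)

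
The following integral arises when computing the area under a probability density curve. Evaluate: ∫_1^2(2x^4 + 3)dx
Step 1: Find antiderivative F(x)=(2/5)x^5 + 3x
Step 2: F(2) - F(1)=94/5 - (17/5)=77/5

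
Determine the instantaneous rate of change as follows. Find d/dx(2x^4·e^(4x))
Product rule: (fg)'=f'g + fg'
f=2x^4, f'=8x^3
g=e^(4x), g'=4·e^(4x)

Answer: 8x^3·e^(4x) + 8x^4·e^(4x)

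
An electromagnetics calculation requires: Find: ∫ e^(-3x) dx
Since d/dx[e^(-3x)] = -3e^(-3x), we get -1/3 e^(-3x)+C

Answer: (-1/3)e^(-3x)+C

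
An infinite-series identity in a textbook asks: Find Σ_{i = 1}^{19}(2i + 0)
=2·Σ i+0·19=2·190+0=380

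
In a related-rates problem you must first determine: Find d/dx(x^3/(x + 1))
Quotient rule: (f/g)' = (f'g - fg')/g²
f = x^3, f' = 3x^2
g = x+1, g' = 1

Answer: (3x^2·(x+1) - x^3)/(x+1)²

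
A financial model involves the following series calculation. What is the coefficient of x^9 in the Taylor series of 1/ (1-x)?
1/(1-x) = Σ x^n for |x|<1
All coefficients are 1

Answer: 1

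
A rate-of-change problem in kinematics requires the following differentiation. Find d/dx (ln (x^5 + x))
Chain rule: d/dx[ln(u)] = u'/u where u = x^5 + x
u' = 5x^4 + 1

Answer: (5x^4 + 1)/(x^5 + x)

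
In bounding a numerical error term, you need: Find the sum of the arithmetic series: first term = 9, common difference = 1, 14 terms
Last term: a_n = 9+(14-1)·1 = 22
Sum = n(a_1+a_n)/2 = 14(9+22)/2 = 217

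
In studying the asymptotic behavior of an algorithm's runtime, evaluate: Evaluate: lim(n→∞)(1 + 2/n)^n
This is the definition of e^2: lim(1+2/n)^n = e^2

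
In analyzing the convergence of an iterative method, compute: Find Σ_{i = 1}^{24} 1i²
=1·n(n + 1)(2n + 1)/6=1·24·25·49/6=4900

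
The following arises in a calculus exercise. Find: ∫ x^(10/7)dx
Power rule: ∫ x^(10/7) dx = x^(17/7)/(17/7) + C

Answer: (7/17)·x^(17/7) + C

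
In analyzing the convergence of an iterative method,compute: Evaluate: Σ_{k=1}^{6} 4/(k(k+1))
Partial fractions: 4/(k(k+1))=4/k - 4/(k+1)
Telescoping sum: 4(1-1/7)=4·6/7

Answer: 24/7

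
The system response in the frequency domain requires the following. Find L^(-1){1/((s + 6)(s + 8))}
Partial fractions: 1/((s + 6)(s + 8))=A/(s + 6) + B/(s + 8)
Cover-up: A=1/(s + 8)|_{s=-6}=1/2; B=1/(s + 6)|_{s=-8}=-1/2
L^(-1)=(1/2)e^(-6t) - (1/2)e^(-8t)

Answer: (1/2)(e^(-6t) - e^(-8t))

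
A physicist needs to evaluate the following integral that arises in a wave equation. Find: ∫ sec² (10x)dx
Since d/dx[tan(10x)]=10sec²(10x), integral=tan(10x)/10 + C

Answer: (1/10)tan(10x) + C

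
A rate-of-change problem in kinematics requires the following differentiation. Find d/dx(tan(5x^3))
Chain rule: d/dx[tan(u)]=sec²(u)·u' where u=5x^3
u'=15x^2

Answer: 15x^2·sec²(5x^3)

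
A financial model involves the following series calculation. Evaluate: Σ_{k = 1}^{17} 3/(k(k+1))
Partial fractions: 3/(k(k+1))=3/k - 3/(k+1)
Telescoping sum: 3(1-1/18)=3·17/18

Answer: 17/6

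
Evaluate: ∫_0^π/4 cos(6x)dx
Antiderivative: sin(6x)/6
Evaluate at bounds: [sin(6·π/4)/6] - [sin(6·0)/6]
=((-1) - (0))/6=-1/6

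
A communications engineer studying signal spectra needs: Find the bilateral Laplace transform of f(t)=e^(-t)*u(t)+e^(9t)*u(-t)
For e^(-t)*u(t): L = 1/(s + 1), Re(s) > -1
For e^(9t)*u(-t): L = -1/(s-9), Re(s) < 9
Combined: F(s) = 1/(s + 1) - 1/(s-9), -1 < Re(s) < 9

Answer: 1/(s + 1) - 1/(s-9), ROC: -1 < Re(s) < 9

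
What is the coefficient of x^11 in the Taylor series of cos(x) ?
cos(x) has only even powers. Coefficient of x^11=0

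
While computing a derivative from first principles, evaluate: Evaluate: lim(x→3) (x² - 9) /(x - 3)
Factor: (x² - 9)=(x-3)(x + 3)
Cancel (x-3): lim(x→3) (x + 3)=6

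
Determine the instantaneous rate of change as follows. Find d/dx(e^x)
Chain rule: d/dx[e^u] = e^u · u' where u = x
u' = 1

Answer: 1·e^x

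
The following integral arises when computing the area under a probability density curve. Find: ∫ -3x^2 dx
Using power rule: ∫ -3x^2 dx=-3/3 x^3+C=-x^3+C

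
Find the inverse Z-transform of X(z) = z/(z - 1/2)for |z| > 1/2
Standard pair: z/(z-a) <-> a^n * u[n] for causal signals
With a = 1/2: x[n] = (1/2)^n * u[n]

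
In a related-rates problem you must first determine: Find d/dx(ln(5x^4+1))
Chain rule: d/dx[ln(u)]=u'/u where u=5x^4 + 1
u'=20x^3

Answer: (20x^3)/(5x^4 + 1)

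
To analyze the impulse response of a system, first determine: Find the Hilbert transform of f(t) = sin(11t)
The Hilbert transform shifts each frequency component by -pi/2.
H{sin(wt)} = -cos(wt)
With w = 11: H{sin(11t)} = -cos(11t)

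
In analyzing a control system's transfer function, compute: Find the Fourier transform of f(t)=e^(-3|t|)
Using the standard pair: F{e^(-a|t|)} = 2a/(a^2+omega^2)
With a = 3: F(omega) = 6/(9+omega^2)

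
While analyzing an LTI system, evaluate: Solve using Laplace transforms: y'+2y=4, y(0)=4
Take L of both sides: sY(s) - 4 + 2Y(s) = 4/s
Y(s)(s + 2) = 4/s + 4
Y(s) = 4/(s(s + 2)) + 4/(s + 2)
Partial fractions: 4/(s(s + 2)) = 2/s - 2/(s + 2)
So Y(s) = 2/s + 2/(s + 2)
Inverse transform (L^(-1){1/s} = 1, L^(-1){1/(s + 2)} = e^(-2t)):

Answer: y(t) = 2 + 2·e^(-2t)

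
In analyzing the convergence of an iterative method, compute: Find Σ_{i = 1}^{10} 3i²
=3·n(n+1)(2n+1)/6=3·10·11·21/6=1155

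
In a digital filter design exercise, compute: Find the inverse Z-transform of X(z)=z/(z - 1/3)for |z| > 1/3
Standard pair: z/(z-a) <-> a^n * u[n] for causal signals
With a=1/3: x[n]=(1/3)^n * u[n]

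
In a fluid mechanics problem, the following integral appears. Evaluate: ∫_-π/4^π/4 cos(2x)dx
Antiderivative: sin(2x)/2
Evaluate at bounds: [sin(2·π/4)/2] - [sin(2·-π/4)/2]
= ((1) - (-1))/2 = 1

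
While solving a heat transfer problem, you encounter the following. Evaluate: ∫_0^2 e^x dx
Antiderivative: e^x
Evaluate: (e^2-1)

Answer: e^2-1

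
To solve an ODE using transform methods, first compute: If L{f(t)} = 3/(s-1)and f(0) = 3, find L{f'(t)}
L{f'(t)}=s·F(s) - f(0)=3s/(s-1)-3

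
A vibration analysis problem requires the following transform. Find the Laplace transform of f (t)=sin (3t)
L{sin(wt)} = w/(s²+w²)
L{sin(3t)} = 3/(s²+9)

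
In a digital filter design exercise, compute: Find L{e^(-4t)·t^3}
First shifting: L{e^(at)f(t)}=F(s-a)
L{t^3}=6/s^4
Shift s → s+4: 6/(s+4)^4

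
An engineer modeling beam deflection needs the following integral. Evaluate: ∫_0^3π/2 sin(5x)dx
Antiderivative: -cos(5x)/5
Evaluate at bounds: [-cos(5·3π/2)/5] - [-cos(5·0)/5]
= (-(0)+(1))/5 = 1/5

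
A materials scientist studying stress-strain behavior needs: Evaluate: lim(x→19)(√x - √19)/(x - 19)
Multiply by conjugate (√x+√19)/(√x+√19):
= (x - 19)/((x - 19)(√x+√19)) = 1/(√x+√19)
As x → 19: 1/(2√19)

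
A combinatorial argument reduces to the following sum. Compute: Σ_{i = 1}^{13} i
Using formula: Σ i^1 = n(n + 1)/2 = 13·14/2 = 91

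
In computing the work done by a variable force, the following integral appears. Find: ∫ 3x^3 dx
Using power rule: ∫ 3x^3 dx = 3/4 x^4+C = (3/4)x^4+C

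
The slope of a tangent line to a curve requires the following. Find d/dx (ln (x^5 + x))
Chain rule: d/dx[ln(u)]=u'/u where u=x^5+x
u'=5x^4+1

Answer: (5x^4+1)/(x^5+x)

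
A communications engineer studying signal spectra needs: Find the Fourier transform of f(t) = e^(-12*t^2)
The Fourier transform of a Gaussian e^(-a * t^2) is sqrt(pi/a) * e^(-omega^2/(4a)).
With a=12: F(omega)=sqrt(pi/12) * e^(-omega^2/48)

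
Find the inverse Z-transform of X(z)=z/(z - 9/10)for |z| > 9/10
Standard pair: z/(z-a) <-> a^n * u[n] for causal signals
With a=9/10: x[n]=(9/10)^n * u[n]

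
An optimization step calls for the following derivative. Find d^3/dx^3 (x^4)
Apply power rule 3 times:
d^1: 4x^3
d^2: 12x^2
d^3: 24x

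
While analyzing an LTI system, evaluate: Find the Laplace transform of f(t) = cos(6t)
L{cos(wt)}=s/(s² + w²)
L{cos(6t)}=s/(s² + 36)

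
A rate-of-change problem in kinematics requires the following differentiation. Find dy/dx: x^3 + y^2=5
Differentiate: 3x^2 + 2y·(dy/dx)=0
dy/dx=-3x^2/(2y)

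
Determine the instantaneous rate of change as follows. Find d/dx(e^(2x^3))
Chain rule: d/dx[e^u]=e^u · u' where u=2x^3
u'=6x^2

Answer: 6x^2·e^(2x^3)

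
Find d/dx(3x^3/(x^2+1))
Quotient rule: (f/g)' = (f'g - fg')/g²
f = 3x^3, f' = 9x^2
g = x^2 + 1, g' = 2x

Answer: (9x^2·(x^2 + 1) - 6x^4)/(x^2 + 1)²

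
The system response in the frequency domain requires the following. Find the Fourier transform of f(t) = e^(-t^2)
The Fourier transform of a Gaussian e^(-t^2) is sqrt(pi)*e^(-omega^2/4).
With a = 1: F(omega) = sqrt(pi)*e^(-omega^2/4)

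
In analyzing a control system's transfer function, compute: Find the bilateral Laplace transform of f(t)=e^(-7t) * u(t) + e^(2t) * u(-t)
For e^(-7t)*u(t): L = 1/(s + 7), Re(s) > -7
For e^(2t)*u(-t): L = -1/(s-2), Re(s) < 2
Combined: F(s) = 1/(s + 7) - 1/(s-2), -7 < Re(s) < 2

Answer: 1/(s + 7) - 1/(s-2), ROC: -7 < Re(s) < 2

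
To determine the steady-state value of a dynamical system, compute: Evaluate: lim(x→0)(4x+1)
Polynomial is continuous, so substitute x = 0:
4·0 + 1 = 1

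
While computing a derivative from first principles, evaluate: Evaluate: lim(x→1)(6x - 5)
Polynomial is continuous, so substitute x=1:
6·1 - 5=1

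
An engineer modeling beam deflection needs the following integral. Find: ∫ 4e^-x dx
Since d/dx[e^-x]=- e^-x, we get -4e^-x+C

Answer: -4e^-x+C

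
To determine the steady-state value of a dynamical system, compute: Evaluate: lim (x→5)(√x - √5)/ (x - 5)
Multiply by conjugate (√x + √5)/(√x + √5):
= (x - 5)/((x - 5)(√x + √5)) = 1/(√x + √5)
As x → 5: 1/(2√5)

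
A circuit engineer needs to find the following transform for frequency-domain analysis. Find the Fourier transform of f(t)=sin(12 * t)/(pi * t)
sin(W * t)/(pi * t) = (W/pi) * sinc(W * t/pi) is the impulse response of the ideal low-pass filter with cutoff W (here W = 12).
Its Fourier transform is a rectangular function:
F(omega) = 1 for |omega| < 12, 0 otherwise

Answer: rect(omega/24) [i.e., 1 for |omega| < 12, 0 otherwise]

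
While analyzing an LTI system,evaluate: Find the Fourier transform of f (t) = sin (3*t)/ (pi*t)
sin(W * t)/(pi * t) = (W/pi) * sinc(W * t/pi) is the impulse response of the ideal low-pass filter with cutoff W (here W = 3).
Its Fourier transform is a rectangular function:
F(omega) = 1 for |omega| < 3, 0 otherwise

Answer: rect(omega/6) [i.e., 1 for |omega| < 3, 0 otherwise]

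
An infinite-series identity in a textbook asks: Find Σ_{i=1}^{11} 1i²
= 1·n(n + 1)(2n + 1)/6 = 1·11·12·23/6 = 506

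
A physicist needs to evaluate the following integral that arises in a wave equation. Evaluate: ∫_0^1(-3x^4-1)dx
Step 1: Find antiderivative F(x)=(-3/5)x^5 - x
Step 2: F(1) - F(0)=-8/5 - (0)=-8/5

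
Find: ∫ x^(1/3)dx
Power rule: ∫ x^(1/3) dx=x^(4/3)/(4/3) + C

Answer: (3/4)·x^(4/3) + C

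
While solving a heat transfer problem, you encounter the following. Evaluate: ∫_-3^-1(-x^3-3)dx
Step 1: Find antiderivative F(x) = (-1/4)x^4-3x
Step 2: F(-1) - F(-3) = 11/4 - (-45/4) = 14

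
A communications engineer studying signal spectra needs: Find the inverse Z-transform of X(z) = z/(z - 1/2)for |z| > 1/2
Standard pair: z/(z-a) <-> a^n * u[n] for causal signals
With a = 1/2: x[n] = (1/2)^n * u[n]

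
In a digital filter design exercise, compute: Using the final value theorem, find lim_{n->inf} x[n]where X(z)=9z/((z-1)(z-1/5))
Final value theorem: lim x[n]=lim_{z->1} (z-1)*X(z)
(z-1)*X(z)=9z/(z-1/5)
As z->1: 9/(1 - 1/5)=9/(4/5)=45/4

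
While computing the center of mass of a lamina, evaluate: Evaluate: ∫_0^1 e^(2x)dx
Antiderivative: (1/2)e^(2x)
Evaluate: (1/2)(e^2-1)

Answer: (e^2-1)/2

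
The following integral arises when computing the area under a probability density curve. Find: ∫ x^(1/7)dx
Power rule: ∫ x^(1/7) dx=x^(8/7)/(8/7)+C

Answer: (7/8)·x^(8/7)+C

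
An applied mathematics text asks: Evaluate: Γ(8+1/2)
Γ(n + 1/2) = (2n)!√π/(4^n·n!)
= 20922789888000√π/(65536·40320) = (2027025/256)·√π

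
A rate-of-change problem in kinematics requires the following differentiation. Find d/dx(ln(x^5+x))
Chain rule: d/dx[ln(u)]=u'/u where u=x^5 + x
u'=5x^4 + 1

Answer: (5x^4 + 1)/(x^5 + x)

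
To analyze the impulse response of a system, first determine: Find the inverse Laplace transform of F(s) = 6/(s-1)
L^(-1){6/(s-a)} = c·e^(at)
Here a = 1, c = 6

Answer: 6e^(t)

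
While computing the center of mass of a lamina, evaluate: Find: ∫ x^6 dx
Using power rule: ∫ x^6 dx=1/7 x^7+C=(1/7)x^7+C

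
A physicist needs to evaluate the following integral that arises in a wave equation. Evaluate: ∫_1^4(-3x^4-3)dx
Step 1: Find antiderivative F(x)=(-3/5)x^5-3x
Step 2: F(4) - F(1)=-3132/5 - (-18/5)=-3114/5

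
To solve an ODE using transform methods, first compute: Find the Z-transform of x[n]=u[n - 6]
Using the time-shift property: Z{u[n-6]}=z^(-6)*z/(z-1)
=z^(-5)/(z-1)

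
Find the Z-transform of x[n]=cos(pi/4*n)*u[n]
Z{cos(w0 * n) * u[n]} = z(z - cos(w0))/(z^2 - 2z * cos(w0) + 1)
With w0 = pi/4: X(z) = z(z - cos(pi/4))/(z^2 - 2z * cos(pi/4) + 1)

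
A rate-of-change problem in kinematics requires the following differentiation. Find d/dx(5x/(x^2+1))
Quotient rule: (f/g)' = (f'g - fg')/g²
f = 5x, f' = 5
g = x^2 + 1, g' = 2x

Answer: (5·(x^2 + 1) - 10x^2)/(x^2 + 1)²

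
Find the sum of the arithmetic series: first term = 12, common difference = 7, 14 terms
Last term: a_n=12 + (14 - 1)·7=103
Sum=n(a_1 + a_n)/2=14(12 + 103)/2=805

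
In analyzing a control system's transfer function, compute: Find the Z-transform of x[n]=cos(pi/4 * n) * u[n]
Z{cos(w0 * n) * u[n]}=z(z - cos(w0))/(z^2 - 2z * cos(w0) + 1)
With w0=pi/4: X(z)=z(z - cos(pi/4))/(z^2 - 2z * cos(pi/4) + 1)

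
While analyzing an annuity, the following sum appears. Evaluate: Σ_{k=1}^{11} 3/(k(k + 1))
Partial fractions: 3/(k(k+1))=3/k - 3/(k+1)
Telescoping sum: 3(1-1/12)=3·11/12

Answer: 11/4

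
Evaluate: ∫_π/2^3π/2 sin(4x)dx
Antiderivative: -cos(4x)/4
Evaluate at bounds: [-cos(4·3π/2)/4] - [-cos(4·π/2)/4]
= (-(1)+(1))/4 = 0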